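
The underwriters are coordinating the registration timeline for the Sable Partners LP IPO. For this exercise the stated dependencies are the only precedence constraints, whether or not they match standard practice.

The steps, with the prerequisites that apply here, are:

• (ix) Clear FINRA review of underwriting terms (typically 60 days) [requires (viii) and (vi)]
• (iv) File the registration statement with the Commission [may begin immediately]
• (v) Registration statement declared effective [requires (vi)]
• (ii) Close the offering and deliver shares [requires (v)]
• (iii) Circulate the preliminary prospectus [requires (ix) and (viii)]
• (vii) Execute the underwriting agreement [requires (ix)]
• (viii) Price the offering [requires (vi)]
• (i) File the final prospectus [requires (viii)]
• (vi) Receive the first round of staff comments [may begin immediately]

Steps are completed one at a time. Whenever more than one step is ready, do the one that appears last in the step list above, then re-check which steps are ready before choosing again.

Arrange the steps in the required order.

(vi), (viii), (i), (v), (ii), (iv), (ix), (vii), (iii)

(vi) and (iv) have no prerequisites; (vi) is listed later, so (vi) is first.
Now (viii), (v) and (iv) have their prerequisites met. (viii) is listed later, so (viii) next.
Ready: (i), (v), (iv) and (ix). (i) is listed later → (i).
(v), (iv) and (ix) are all available; (v) is listed later → (v).
(ii), (iv) and (ix) are all available; (ii) is listed later → (ii).
Now (iv) and (ix) have their prerequisites met. (iv) is listed later, so (iv) next.
That leaves (ix) as the only ready step → (ix).
(vii) and (iii) are both available; (vii) is listed later → (vii).
That leaves (iii) as the only ready step → (iii).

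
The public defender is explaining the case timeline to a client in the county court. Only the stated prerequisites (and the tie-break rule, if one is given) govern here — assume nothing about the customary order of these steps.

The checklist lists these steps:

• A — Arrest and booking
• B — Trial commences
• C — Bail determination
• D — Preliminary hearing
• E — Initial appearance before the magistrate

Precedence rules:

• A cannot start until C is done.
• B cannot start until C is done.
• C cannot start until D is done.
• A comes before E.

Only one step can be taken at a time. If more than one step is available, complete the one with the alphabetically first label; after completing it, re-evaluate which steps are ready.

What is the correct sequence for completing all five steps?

D → C → A → B → E

Only D has no prerequisites, so it is first.
C needed D, now all done → C.
Now A and B have their prerequisites met. A has the earlier label, so A next.
E now also ready, so the ready set is {B, E}; B has the earlier label → B.
E is the only step now ready → E.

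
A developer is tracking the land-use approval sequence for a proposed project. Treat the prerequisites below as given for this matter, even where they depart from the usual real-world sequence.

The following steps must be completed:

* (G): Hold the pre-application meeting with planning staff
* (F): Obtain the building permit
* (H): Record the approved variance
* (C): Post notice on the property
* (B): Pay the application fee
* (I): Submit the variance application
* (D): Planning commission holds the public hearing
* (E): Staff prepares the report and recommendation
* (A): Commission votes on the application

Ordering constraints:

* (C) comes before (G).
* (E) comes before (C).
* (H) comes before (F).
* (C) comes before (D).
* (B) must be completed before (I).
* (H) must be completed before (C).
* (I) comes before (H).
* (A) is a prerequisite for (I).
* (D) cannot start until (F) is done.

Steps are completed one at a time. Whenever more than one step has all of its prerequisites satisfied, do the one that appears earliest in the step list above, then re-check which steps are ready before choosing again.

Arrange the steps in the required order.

(B), (E), (A), (I), (H), (F), (C), (G), (D)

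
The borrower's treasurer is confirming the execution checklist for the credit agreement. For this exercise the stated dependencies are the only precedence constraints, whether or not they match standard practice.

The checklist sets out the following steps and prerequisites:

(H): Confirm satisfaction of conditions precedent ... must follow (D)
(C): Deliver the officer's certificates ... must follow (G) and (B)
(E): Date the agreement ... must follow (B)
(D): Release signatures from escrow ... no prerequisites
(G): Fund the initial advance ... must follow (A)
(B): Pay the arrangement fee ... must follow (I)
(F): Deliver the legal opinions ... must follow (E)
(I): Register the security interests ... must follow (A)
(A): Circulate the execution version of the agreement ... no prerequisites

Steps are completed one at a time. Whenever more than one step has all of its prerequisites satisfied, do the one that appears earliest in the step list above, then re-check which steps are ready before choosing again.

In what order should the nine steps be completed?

(D) and (A) have no prerequisites; (D) is listed earlier, so (D) is first.
(H) now also ready, so the ready set is {(H), (A)}; (H) is listed earlier → (H).
That leaves (A) as the only ready step → (A).
Ready: (G) and (I). (G) is listed earlier → (G).
That leaves (I) as the only ready step → (I).
That leaves (B) as the only ready step → (B).
(C) and (E) are both available; (C) is listed earlier → (C).
(E) needed (B), now all done → (E).
(F) is the only step now ready → (F).

(D) → (H) → (A) → (G) → (I) → (B) → (C) → (E) → (F)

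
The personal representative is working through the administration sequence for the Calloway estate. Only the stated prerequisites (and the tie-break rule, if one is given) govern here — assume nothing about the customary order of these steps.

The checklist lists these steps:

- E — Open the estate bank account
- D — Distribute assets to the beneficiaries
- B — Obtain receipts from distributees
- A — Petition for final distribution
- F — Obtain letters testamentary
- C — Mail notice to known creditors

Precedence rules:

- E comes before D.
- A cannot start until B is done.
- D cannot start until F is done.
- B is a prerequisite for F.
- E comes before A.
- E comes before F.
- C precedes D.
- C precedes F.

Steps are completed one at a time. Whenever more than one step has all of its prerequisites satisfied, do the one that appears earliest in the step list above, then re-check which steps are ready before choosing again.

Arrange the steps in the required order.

Nothing is required for E, B and C. E is listed earlier → E first.
Now B and C have their prerequisites met. B is listed earlier, so B next.
A now also ready, so the ready set is {A, C}; A is listed earlier → A.
C is the only step now ready → C.
F is the only step now ready → F.
D needed E, F and C, now all done → D.

E → B → A → C → F → D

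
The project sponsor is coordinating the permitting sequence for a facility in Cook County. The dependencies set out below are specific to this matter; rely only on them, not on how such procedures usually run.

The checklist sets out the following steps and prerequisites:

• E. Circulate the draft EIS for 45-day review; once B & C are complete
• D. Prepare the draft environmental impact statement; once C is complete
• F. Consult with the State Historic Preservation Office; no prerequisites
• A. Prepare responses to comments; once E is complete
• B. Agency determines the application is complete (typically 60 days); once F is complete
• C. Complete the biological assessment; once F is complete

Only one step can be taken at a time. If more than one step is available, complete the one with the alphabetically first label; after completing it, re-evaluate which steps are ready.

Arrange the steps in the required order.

F, B, C, D, E, A

Only F has no prerequisites, so it is first.
B and C are both available; B has the earlier label → B.
C needed F, now all done → C.
D and E are both available; D has the earlier label → D.
E is the only step now ready → E.
A needed E, now all done → A.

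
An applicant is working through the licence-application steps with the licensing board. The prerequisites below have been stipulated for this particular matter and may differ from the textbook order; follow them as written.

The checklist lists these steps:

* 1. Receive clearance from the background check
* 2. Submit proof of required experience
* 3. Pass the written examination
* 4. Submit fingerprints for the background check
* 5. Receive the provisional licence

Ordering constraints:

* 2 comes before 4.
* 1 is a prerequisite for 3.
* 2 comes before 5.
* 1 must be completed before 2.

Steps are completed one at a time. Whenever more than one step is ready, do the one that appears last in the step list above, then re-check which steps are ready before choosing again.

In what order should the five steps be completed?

1 has no prerequisites → 1 first.
3 and 2 are both available; 3 is listed later → 3.
2 needed 1, now all done → 2.
5 and 4 are both available; 5 is listed later → 5.
Next only 4 has its prerequisites met → 4.

1, 3, 2, 5, 4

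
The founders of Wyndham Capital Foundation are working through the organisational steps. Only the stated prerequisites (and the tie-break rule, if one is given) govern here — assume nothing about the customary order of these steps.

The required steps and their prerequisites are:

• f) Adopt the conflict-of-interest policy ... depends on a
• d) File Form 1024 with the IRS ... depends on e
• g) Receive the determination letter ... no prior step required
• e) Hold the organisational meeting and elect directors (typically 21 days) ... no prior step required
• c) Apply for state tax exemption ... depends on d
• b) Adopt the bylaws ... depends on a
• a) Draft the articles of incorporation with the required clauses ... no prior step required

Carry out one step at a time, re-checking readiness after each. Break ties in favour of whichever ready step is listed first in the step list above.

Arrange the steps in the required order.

g e d c a f b

g, e and a have no prerequisites; g is listed earlier, so g is first.
Ready: e and a. e is listed earlier → e.
d now also ready, so the ready set is {d, a}; d is listed earlier → d.
c and a are both available; c is listed earlier → c.
Next only a has its prerequisites met → a.
f and b are both available; f is listed earlier → f.
That leaves b as the only ready step → b.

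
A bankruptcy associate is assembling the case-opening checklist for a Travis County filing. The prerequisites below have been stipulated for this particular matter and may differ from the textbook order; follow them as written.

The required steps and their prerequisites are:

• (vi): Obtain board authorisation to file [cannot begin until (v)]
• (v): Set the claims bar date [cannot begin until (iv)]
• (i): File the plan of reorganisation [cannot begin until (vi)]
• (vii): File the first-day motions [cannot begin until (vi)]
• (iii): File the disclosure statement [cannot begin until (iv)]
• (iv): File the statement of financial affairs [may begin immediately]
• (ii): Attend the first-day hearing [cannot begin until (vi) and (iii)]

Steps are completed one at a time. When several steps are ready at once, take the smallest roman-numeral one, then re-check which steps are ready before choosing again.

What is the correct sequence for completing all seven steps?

(iv) has no prerequisites → (iv) first.
Now (iii) and (v) have their prerequisites met. (iii) has the earlier label, so (iii) next.
(v) needed (iv), now all done → (v).
(vi) needed (v), now all done → (vi).
(i), (ii) and (vii) are all available; (i) has the earlier label → (i).
(ii) and (vii) are both available; (ii) has the earlier label → (ii).
(vii) is the only step now ready → (vii).

(iv) (iii) (v) (vi) (i) (ii) (vii)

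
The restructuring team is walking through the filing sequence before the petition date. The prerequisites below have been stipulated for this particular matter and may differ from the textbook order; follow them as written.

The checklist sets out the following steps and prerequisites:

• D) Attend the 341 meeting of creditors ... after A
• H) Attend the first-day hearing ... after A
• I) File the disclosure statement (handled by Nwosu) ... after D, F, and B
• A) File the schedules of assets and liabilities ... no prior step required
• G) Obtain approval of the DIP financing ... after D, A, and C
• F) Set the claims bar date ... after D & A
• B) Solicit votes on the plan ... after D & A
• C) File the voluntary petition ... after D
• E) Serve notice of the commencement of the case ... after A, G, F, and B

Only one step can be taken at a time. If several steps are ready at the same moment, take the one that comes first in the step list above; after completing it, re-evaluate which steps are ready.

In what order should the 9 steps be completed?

A D H F B I C G E

Only A has no prerequisites, so it is first.
Now D and H have their prerequisites met. D is listed earlier, so D next.
F, B and C now also ready, so the ready set is {H, F, B, C}; H is listed earlier → H.
Ready: F, B and C. F is listed earlier → F.
B and C are both available; B is listed earlier → B.
I now also ready, so the ready set is {I, C}; I is listed earlier → I.
That leaves C as the only ready step → C.
That leaves G as the only ready step → G.
Next only E has its prerequisites met → E.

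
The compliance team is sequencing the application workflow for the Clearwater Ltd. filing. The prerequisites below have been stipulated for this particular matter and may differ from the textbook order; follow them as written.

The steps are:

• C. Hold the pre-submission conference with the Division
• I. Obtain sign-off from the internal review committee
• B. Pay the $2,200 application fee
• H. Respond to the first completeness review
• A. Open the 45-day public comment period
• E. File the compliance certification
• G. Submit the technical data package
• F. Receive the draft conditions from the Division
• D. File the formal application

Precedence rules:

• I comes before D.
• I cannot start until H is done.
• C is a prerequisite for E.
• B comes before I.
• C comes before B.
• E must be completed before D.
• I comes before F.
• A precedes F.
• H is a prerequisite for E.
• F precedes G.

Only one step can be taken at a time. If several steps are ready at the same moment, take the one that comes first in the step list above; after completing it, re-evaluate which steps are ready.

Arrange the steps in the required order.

C, B, H, I, A, E, F, G, D

C, H and A have no prerequisites; C is listed earlier, so C is first.
B now also ready, so the ready set is {B, H, A}; B is listed earlier → B.
Now H and A have their prerequisites met. H is listed earlier, so H next.
I and E now also ready, so the ready set is {I, A, E}; I is listed earlier → I.
A and E are both available; A is listed earlier → A.
Now E and F have their prerequisites met. E is listed earlier, so E next.
Now F and D have their prerequisites met. F is listed earlier, so F next.
G now also ready, so the ready set is {G, D}; G is listed earlier → G.
D needed I and E, now all done → D.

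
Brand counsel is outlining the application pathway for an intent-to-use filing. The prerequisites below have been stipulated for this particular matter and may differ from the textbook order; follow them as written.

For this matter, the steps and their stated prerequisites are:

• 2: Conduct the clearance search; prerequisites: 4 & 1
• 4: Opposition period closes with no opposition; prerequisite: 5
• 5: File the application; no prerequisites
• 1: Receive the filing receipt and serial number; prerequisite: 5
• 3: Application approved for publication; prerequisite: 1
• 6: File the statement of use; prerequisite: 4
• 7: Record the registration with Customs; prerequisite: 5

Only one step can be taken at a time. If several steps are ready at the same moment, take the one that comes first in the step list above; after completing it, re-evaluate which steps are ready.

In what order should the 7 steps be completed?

5 → 4 → 1 → 2 → 3 → 6 → 7

5 is the only step with nothing outstanding, so it goes first.
Now 4, 1 and 7 have their prerequisites met. 4 is listed earlier, so 4 next.
Now 1, 6 and 7 have their prerequisites met. 1 is listed earlier, so 1 next.
Now 2, 3, 6 and 7 have their prerequisites met. 2 is listed earlier, so 2 next.
Ready: 3, 6 and 7. 3 is listed earlier → 3.
Ready: 6 and 7. 6 is listed earlier → 6.
That leaves 7 as the only ready step → 7.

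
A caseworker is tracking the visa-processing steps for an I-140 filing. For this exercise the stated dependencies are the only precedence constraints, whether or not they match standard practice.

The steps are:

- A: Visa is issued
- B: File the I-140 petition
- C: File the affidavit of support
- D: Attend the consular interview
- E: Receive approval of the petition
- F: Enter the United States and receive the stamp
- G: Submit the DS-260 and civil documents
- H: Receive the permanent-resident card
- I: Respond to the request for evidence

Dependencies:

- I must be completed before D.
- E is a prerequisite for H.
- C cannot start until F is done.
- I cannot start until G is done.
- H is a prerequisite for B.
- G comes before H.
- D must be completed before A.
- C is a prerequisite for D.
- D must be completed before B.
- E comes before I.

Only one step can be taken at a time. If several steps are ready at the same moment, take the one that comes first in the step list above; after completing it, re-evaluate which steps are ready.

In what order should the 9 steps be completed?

E, F, C, G, H, I, D, A, B

E, F and G have no prerequisites; E is listed earlier, so E is first.
Now F and G have their prerequisites met. F is listed earlier, so F next.
C and G are both available; C is listed earlier → C.
That leaves G as the only ready step → G.
Ready: H and I. H is listed earlier → H.
That leaves I as the only ready step → I.
D is the only step now ready → D.
Ready: A and B. A is listed earlier → A.
That leaves B as the only ready step → B.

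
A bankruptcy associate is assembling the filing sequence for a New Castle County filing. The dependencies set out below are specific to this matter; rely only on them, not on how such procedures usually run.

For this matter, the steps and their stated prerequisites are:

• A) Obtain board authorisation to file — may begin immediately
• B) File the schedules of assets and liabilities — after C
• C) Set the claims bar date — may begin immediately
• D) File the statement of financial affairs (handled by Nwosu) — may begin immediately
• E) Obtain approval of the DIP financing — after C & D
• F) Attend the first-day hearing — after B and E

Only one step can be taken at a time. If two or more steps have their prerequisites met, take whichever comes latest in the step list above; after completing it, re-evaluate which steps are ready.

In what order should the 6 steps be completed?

D, C and A have no prerequisites; D is listed later, so D is first.
C and A are both available; C is listed later → C.
E and B now also ready, so the ready set is {E, B, A}; E is listed later → E.
B and A are both available; B is listed later → B.
F now also ready, so the ready set is {F, A}; F is listed later → F.
A is the only step now ready → A.

D, C, E, B, F, A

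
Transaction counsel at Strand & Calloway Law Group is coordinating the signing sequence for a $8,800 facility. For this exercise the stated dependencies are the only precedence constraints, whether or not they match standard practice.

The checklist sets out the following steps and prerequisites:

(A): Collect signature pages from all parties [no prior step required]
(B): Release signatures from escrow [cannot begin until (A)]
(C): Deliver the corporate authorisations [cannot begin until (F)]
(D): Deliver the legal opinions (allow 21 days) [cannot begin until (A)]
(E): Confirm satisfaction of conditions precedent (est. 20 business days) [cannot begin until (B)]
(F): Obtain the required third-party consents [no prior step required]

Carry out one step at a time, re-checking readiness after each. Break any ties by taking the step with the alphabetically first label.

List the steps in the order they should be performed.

(A) (B) (D) (E) (F) (C)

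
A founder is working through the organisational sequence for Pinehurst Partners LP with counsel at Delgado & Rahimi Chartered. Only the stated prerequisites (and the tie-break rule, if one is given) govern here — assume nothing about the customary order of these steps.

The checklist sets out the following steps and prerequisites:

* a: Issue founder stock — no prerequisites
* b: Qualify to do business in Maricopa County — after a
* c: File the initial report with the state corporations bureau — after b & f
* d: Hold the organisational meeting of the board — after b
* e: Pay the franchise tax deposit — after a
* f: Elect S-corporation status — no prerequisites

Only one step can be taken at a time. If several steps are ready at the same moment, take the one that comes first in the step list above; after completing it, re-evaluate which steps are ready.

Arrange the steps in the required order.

a b d e f c

a and f have no prerequisites; a is listed earlier, so a is first.
b and e now also ready, so the ready set is {b, e, f}; b is listed earlier → b.
d, e and f are all available; d is listed earlier → d.
Ready: e and f. e is listed earlier → e.
That leaves f as the only ready step → f.
c needed b and f, now all done → c.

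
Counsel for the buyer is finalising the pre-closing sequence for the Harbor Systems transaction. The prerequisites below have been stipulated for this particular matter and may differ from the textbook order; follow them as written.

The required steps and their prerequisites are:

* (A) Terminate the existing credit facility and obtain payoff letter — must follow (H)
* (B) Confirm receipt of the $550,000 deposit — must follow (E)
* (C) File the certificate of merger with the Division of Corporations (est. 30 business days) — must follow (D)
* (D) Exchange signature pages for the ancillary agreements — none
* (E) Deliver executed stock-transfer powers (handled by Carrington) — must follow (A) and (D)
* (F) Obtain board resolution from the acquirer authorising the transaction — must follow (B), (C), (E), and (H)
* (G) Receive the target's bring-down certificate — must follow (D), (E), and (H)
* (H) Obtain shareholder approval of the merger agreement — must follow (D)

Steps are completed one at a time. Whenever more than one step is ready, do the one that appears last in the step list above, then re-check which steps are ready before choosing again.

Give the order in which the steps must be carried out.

Only (D) has no prerequisites, so it is first.
Now (H) and (C) have their prerequisites met. (H) is listed later, so (H) next.
Ready: (C) and (A). (C) is listed later → (C).
(A) is the only step now ready → (A).
(E) needed (D) and (A), now all done → (E).
(G) and (B) are both available; (G) is listed later → (G).
(B) is the only step now ready → (B).
Next only (F) has its prerequisites met → (F).

(D), (H), (C), (A), (E), (G), (B), (F)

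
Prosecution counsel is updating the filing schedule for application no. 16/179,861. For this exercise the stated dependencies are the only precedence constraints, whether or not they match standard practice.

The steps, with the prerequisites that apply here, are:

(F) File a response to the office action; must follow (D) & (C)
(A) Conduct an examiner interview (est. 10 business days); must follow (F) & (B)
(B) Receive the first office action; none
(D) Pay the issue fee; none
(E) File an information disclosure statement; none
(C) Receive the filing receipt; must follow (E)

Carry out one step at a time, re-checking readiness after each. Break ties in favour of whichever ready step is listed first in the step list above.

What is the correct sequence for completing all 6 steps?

(B) (D) (E) (C) (F) (A)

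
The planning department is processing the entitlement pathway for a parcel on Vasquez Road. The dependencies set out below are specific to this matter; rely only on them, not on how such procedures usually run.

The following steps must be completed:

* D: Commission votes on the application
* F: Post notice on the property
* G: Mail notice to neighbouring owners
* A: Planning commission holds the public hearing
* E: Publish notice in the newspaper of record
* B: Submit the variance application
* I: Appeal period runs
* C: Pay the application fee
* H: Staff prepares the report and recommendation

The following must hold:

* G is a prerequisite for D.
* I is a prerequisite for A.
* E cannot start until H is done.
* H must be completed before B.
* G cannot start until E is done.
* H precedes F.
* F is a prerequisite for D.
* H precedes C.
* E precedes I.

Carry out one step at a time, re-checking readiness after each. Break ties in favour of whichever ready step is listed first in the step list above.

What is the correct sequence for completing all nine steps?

H F E G D B I A C

H is the only step with nothing outstanding, so it goes first.
F, E, B and C are all available; F is listed earlier → F.
Now E, B and C have their prerequisites met. E is listed earlier, so E next.
Now G, B, I and C have their prerequisites met. G is listed earlier, so G next.
Ready: D, B, I and C. D is listed earlier → D.
Ready: B, I and C. B is listed earlier → B.
Now I and C have their prerequisites met. I is listed earlier, so I next.
A and C are both available; A is listed earlier → A.
Next only C has its prerequisites met → C.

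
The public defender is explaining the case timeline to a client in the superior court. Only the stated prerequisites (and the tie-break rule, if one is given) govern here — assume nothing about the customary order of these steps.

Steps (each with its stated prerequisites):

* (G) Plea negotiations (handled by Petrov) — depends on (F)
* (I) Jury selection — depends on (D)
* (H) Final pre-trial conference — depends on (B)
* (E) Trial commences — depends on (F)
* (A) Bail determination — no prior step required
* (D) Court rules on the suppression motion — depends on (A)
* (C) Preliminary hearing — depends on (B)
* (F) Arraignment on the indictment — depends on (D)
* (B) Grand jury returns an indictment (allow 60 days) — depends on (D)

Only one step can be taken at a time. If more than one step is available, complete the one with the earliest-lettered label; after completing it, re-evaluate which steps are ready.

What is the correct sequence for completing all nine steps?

(A) → (D) → (B) → (C) → (F) → (E) → (G) → (H) → (I)

Only (A) has no prerequisites, so it is first.
Next only (D) has its prerequisites met → (D).
Ready: (B), (F) and (I). (B) has the earlier label → (B).
Ready: (C), (F), (H) and (I). (C) has the earlier label → (C).
(F), (H) and (I) are all available; (F) has the earlier label → (F).
Ready: (E), (G), (H) and (I). (E) has the earlier label → (E).
Now (G), (H) and (I) have their prerequisites met. (G) has the earlier label, so (G) next.
(H) and (I) are both available; (H) has the earlier label → (H).
(I) is the only step now ready → (I).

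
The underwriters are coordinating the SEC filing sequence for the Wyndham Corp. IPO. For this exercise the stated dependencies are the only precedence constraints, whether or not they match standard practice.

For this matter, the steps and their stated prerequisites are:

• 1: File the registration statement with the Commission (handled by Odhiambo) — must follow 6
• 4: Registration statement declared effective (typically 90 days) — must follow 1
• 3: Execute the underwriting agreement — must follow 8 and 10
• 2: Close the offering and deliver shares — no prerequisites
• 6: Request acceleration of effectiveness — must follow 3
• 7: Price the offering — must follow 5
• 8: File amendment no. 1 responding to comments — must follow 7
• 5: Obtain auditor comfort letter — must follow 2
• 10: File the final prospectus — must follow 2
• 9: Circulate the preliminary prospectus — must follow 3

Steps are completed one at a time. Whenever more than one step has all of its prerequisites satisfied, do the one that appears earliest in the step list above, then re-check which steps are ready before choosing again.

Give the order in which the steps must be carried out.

Only 2 has no prerequisites, so it is first.
Ready: 5 and 10. 5 is listed earlier → 5.
7 now also ready, so the ready set is {7, 10}; 7 is listed earlier → 7.
8 now also ready, so the ready set is {8, 10}; 8 is listed earlier → 8.
10 is the only step now ready → 10.
3 needed 8 and 10, now all done → 3.
Ready: 6 and 9. 6 is listed earlier → 6.
Ready: 1 and 9. 1 is listed earlier → 1.
4 now also ready, so the ready set is {4, 9}; 4 is listed earlier → 4.
Next only 9 has its prerequisites met → 9.

2 5 7 8 10 3 6 1 4 9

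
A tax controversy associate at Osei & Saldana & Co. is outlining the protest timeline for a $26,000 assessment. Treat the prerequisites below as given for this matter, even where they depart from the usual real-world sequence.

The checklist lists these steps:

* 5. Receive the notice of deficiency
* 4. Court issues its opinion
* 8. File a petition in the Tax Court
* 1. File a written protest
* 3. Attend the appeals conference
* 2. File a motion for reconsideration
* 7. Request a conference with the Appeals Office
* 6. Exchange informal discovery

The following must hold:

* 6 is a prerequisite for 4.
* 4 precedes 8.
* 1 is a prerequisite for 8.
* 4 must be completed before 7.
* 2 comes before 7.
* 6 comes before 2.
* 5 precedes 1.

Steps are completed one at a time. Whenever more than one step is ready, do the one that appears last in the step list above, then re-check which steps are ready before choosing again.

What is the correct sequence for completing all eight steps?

Nothing is required for 6, 3 and 5. 6 is listed later → 6 first.
2 and 4 now also ready, so the ready set is {2, 3, 4, 5}; 2 is listed later → 2.
Now 3, 4 and 5 have their prerequisites met. 3 is listed later, so 3 next.
Ready: 4 and 5. 4 is listed later → 4.
7 and 5 are both available; 7 is listed later → 7.
5 is the only step now ready → 5.
1 needed 5, now all done → 1.
Next only 8 has its prerequisites met → 8.

6 2 3 4 7 5 1 8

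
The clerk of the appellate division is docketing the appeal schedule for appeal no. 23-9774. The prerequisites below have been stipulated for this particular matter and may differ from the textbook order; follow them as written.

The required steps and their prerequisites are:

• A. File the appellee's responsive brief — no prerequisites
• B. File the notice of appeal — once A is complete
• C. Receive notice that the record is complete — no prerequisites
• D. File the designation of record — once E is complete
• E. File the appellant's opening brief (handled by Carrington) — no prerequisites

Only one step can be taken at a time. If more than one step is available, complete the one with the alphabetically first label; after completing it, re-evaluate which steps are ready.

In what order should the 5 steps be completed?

A B C E D

Nothing is required for A, C and E. A has the earlier label → A first.
B, C and E are all available; B has the earlier label → B.
Ready: C and E. C has the earlier label → C.
Next only E has its prerequisites met → E.
D is the only step now ready → D.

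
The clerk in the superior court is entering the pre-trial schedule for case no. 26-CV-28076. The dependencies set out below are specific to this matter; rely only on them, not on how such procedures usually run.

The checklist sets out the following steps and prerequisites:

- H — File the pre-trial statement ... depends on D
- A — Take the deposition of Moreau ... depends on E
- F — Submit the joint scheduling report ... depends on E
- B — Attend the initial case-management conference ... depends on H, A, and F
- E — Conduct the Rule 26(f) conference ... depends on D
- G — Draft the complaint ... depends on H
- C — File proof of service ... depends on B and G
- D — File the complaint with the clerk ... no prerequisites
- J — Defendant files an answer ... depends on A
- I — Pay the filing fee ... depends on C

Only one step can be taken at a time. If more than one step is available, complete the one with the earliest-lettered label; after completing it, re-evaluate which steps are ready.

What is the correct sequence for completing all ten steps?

D is the only step with nothing outstanding, so it goes first.
Ready: E and H. E has the earlier label → E.
Now A, F and H have their prerequisites met. A has the earlier label, so A next.
J now also ready, so the ready set is {F, H, J}; F has the earlier label → F.
Ready: H and J. H has the earlier label → H.
B, G and J are all available; B has the earlier label → B.
G and J are both available; G has the earlier label → G.
C now also ready, so the ready set is {C, J}; C has the earlier label → C.
I now also ready, so the ready set is {I, J}; I has the earlier label → I.
J needed A, now all done → J.

D, E, A, F, H, B, G, C, I, J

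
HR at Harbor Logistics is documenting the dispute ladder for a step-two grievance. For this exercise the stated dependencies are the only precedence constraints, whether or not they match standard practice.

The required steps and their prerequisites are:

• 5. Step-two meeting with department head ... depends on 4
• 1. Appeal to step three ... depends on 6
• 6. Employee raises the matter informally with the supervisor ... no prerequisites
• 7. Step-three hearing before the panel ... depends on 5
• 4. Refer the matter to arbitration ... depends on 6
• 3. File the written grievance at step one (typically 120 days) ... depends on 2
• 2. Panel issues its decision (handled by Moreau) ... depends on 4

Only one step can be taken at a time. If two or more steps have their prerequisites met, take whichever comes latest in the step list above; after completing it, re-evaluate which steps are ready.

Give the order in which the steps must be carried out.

Only 6 has no prerequisites, so it is first.
Now 4 and 1 have their prerequisites met. 4 is listed later, so 4 next.
2 and 5 now also ready, so the ready set is {2, 1, 5}; 2 is listed later → 2.
3 now also ready, so the ready set is {3, 1, 5}; 3 is listed later → 3.
1 and 5 are both available; 1 is listed later → 1.
5 needed 4, now all done → 5.
Next only 7 has its prerequisites met → 7.

6 → 4 → 2 → 3 → 1 → 5 → 7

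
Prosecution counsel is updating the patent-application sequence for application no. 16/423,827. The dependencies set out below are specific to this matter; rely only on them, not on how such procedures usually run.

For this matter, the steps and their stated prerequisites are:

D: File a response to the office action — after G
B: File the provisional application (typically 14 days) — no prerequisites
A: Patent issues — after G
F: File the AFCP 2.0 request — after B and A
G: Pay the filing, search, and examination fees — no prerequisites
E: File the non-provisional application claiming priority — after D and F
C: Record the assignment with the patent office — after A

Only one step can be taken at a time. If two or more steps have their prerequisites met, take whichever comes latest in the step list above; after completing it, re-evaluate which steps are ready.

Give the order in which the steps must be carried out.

G and B have no prerequisites; G is listed later, so G is first.
A and D now also ready, so the ready set is {A, B, D}; A is listed later → A.
C, B and D are all available; C is listed later → C.
B and D are both available; B is listed later → B.
Ready: F and D. F is listed later → F.
Next only D has its prerequisites met → D.
Next only E has its prerequisites met → E.

G, A, C, B, F, D, E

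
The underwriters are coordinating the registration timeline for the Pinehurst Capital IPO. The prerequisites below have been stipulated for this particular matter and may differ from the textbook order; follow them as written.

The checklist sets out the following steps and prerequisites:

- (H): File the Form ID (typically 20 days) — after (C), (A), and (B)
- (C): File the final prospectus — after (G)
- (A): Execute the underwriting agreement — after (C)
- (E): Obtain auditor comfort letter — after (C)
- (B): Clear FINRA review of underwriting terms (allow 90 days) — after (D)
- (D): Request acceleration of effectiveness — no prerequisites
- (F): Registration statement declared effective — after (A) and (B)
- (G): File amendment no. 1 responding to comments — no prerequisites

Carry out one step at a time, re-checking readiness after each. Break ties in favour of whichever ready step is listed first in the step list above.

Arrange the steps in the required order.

(D) (B) (G) (C) (A) (H) (E) (F)

(D) and (G) have no prerequisites; (D) is listed earlier, so (D) is first.
(B) now also ready, so the ready set is {(B), (G)}; (B) is listed earlier → (B).
That leaves (G) as the only ready step → (G).
Next only (C) has its prerequisites met → (C).
Now (A) and (E) have their prerequisites met. (A) is listed earlier, so (A) next.
(H), (E) and (F) are all available; (H) is listed earlier → (H).
Ready: (E) and (F). (E) is listed earlier → (E).
That leaves (F) as the only ready step → (F).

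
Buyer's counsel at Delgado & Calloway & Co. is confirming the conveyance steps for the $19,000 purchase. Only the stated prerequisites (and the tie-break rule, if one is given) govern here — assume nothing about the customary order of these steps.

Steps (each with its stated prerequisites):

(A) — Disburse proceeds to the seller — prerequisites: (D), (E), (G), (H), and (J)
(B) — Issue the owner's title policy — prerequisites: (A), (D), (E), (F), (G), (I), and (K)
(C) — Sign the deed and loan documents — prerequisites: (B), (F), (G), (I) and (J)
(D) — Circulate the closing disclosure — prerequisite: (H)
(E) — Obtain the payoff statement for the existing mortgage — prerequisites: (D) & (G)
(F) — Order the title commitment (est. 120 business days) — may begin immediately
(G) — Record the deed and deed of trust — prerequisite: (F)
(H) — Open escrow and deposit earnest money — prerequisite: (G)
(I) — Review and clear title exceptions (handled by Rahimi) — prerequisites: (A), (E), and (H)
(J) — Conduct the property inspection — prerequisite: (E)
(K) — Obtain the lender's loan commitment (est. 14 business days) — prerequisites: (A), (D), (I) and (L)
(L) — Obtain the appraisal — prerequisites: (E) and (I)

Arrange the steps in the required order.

(F) → (G) → (H) → (D) → (E) → (J) → (A) → (I) → (L) → (K) → (B) → (C)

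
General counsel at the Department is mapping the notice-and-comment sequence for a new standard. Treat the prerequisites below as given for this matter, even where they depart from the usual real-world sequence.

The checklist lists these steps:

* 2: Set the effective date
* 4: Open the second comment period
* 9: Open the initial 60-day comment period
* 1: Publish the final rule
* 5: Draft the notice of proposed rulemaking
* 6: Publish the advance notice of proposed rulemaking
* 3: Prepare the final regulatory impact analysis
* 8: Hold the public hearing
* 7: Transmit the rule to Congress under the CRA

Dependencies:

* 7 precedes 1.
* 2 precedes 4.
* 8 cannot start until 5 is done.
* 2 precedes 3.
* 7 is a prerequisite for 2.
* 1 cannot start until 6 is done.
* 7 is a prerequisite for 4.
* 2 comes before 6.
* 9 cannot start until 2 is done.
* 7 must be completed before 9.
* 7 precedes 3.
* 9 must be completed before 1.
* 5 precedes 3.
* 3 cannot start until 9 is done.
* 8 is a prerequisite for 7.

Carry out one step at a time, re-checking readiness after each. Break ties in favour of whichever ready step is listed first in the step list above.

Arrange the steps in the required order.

5 is the only step with nothing outstanding, so it goes first.
8 is the only step now ready → 8.
7 needed 8, now all done → 7.
Next only 2 has its prerequisites met → 2.
Now 4, 9 and 6 have their prerequisites met. 4 is listed earlier, so 4 next.
9 and 6 are both available; 9 is listed earlier → 9.
6 and 3 are both available; 6 is listed earlier → 6.
1 now also ready, so the ready set is {1, 3}; 1 is listed earlier → 1.
3 needed 2, 9, 5 and 7, now all done → 3.

5 8 7 2 4 9 6 1 3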